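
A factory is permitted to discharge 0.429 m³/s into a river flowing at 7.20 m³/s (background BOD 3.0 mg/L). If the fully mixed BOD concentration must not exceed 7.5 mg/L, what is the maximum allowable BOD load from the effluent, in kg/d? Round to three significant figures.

Mass balance at the limit: 7.200·3.000 + 0.4290·Cₑ = 7.629·7.5 → Cₑ = 83.02 mg/L.
Load = 0.4290 m³/s × 83.02 g/m³ × 86 400 s/d = 3077 kg/d.

3080 kg/d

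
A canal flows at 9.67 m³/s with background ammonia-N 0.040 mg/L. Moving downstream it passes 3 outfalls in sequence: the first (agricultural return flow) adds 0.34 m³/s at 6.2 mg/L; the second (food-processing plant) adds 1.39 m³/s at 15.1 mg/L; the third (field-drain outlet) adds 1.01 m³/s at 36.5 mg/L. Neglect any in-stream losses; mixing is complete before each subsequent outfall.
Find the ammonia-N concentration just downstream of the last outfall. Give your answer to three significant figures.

Outfall 1: combined Q = 10.01 m³/s; C = (9.670·0.04000 + 0.3400·6.200)/10.01 = 0.2492 mg/L.
Outfall 2: combined Q = 11.40 m³/s; C = (10.01·0.2492 + 1.390·15.10)/11.40 = 2.060 mg/L.
Outfall 3: combined Q = 12.41 m³/s; C = (11.40·2.060 + 1.010·36.50)/12.41 = 4.863 mg/L.

4.86 mg/L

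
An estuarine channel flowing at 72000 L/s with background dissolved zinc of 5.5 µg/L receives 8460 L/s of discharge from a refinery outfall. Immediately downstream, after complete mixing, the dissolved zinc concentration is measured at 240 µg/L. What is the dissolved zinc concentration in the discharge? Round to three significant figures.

Mass balance: 72000·5.500 + 8460·Cₑ = 80460·240.0
→ Cₑ = (80460·240.0 − 72000·5.500) / 8460 = 2236 µg/L.

2240 µg/L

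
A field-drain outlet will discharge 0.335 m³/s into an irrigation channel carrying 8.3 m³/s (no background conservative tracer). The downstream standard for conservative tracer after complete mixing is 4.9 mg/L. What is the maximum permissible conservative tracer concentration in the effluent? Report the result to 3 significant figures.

126 mg/L

At the limit, (Qr·Cr + Qe·Cₑ)/(Qr + Qe) = 4.9:
Cₑ = (8.635·4.9 − 8.300·0) / 0.3350 = 126.3 mg/L.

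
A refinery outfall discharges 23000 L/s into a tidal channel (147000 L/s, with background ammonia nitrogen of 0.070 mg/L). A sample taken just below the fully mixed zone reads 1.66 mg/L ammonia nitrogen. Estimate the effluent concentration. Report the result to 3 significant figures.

11.8 mg/L

Mass balance: 147000·0.07000 + 23000·Cₑ = 170000·1.660
→ Cₑ = (170000·1.660 − 147000·0.07000) / 23000 = 11.82 mg/L.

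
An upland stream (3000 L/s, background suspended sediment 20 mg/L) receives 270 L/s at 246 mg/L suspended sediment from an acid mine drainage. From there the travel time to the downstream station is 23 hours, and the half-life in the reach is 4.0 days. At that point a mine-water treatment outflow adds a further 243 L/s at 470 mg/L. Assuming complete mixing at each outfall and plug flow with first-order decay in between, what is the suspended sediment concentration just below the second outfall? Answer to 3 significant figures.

63.0 mg/L

Mixed concentration C = ΣQC/ΣQ = (3000·20.00 + 270.0·246.0) / 3270 = 126400/3270 = 38.66 mg/L; combined flow 3270 L/s.
Half-life 4.0 d → k = ln 2 / 4.0 = 0.1733 d⁻¹.
After decay, C = 38.66 × e^(−kt) = 38.66 × 0.8470 = 32.75 mg/L.
Second outfall: C = (3270·32.75 + 243.0·470.0)/3513 = 62.99 mg/L.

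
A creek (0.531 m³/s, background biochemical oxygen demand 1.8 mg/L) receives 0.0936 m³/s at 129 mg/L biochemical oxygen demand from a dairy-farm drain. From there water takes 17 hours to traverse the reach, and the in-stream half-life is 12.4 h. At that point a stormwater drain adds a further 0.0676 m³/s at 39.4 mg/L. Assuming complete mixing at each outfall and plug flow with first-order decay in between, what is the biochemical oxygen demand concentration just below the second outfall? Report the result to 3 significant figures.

11.1 mg/L

Conservation of mass: C = (0.5310·1.800 + 0.09360·129.0) / 0.6246 = 13.03/0.6246 = 20.86 mg/L; combined flow 0.6246 m³/s.
Half-life 12.4 h → k = ln 2 / 12.4 = 0.05590 h⁻¹ = 1.342 d⁻¹.
After decay, C = 20.86 × e^(−kt) = 20.86 × 0.3866 = 8.066 mg/L.
Second outfall: C = (0.6246·8.066 + 0.06760·39.40)/0.6922 = 11.13 mg/L.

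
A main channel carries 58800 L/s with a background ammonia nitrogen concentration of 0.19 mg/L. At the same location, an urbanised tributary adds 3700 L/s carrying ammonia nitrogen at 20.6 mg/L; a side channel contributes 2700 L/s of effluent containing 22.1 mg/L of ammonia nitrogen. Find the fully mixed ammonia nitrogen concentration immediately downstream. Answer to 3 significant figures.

2.26 mg/L

Flow-weighted average: C = (58800·0.1900 + 3700·20.60 + 2700·22.10) / 65200 = 147100/65200 = 2.256 mg/L.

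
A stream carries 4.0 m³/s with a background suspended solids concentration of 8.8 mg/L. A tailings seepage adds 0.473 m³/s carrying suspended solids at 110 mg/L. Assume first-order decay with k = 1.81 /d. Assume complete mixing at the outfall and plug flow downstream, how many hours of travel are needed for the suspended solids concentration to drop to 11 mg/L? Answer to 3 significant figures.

Conservation of mass: C = (4.000·8.800 + 0.4730·110.0) / 4.473 = 87.23/4.473 = 19.50 mg/L.
19.50·exp(−k·t) = 11 → t = ln(19.50/11)/k = 27330 s = 7.592 h.

7.59 h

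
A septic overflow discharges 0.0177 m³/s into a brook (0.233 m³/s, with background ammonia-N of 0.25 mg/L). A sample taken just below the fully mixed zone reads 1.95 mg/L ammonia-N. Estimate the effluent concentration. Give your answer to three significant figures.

Mass balance: 0.2330·0.2500 + 0.01770·Cₑ = 0.2507·1.950
→ Cₑ = (0.2507·1.950 − 0.2330·0.2500) / 0.01770 = 24.33 mg/L.

24.3 mg/L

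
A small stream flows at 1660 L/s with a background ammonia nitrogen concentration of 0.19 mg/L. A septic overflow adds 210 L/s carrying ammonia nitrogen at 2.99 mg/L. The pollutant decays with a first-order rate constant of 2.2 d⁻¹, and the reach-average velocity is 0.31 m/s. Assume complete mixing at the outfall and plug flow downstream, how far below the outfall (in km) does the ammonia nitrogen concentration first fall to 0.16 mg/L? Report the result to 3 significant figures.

14.0 km

Conservation of mass: C = (1660·0.1900 + 210.0·2.990) / 1870 = 943.3/1870 = 0.5044 mg/L.
Set 0.5044·exp(−k·t) = 0.16 → t = ln(0.5044/0.16)/k = 45100 s = 12.53 h.
Distance = v·t = 0.31·45100 = 13980 m = 13.98 km.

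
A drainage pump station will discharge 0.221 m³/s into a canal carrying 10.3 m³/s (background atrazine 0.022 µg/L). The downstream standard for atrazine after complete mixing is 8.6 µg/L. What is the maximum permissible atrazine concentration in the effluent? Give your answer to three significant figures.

408 µg/L

At the limit, (Qr·Cr + Qe·Cₑ)/(Qr + Qe) = 8.6:
Cₑ = (10.52·8.6 − 10.30·0.02200) / 0.2210 = 408.4 µg/L.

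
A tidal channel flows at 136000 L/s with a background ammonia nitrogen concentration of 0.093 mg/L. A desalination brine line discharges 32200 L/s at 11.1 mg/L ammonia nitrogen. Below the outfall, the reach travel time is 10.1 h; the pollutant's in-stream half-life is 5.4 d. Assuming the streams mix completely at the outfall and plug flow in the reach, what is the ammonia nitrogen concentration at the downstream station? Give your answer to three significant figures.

Mass balance: C = (136000·0.09300 + 32200·11.10) / 168200 = 370100/168200 = 2.200 mg/L.
Half-life 5.4 d → k = ln 2 / 5.4 = 0.1284 d⁻¹.
Applying C = C₀e^(−kt): 2.200 × 0.9474 = 2.084 mg/L.

2.08 mg/L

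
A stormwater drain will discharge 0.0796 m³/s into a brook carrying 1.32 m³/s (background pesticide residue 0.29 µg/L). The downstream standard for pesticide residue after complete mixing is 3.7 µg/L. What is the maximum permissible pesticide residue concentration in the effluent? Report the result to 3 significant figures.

At the limit, (Qr·Cr + Qe·Cₑ)/(Qr + Qe) = 3.7:
Cₑ = (1.400·3.7 − 1.320·0.2900) / 0.07960 = 60.25 µg/L.

60.2 µg/L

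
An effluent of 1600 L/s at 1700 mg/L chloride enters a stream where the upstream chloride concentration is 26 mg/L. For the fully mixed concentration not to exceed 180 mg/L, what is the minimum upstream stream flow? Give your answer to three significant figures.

15800 L/s

Set C_mix = 180: (Q·26.00 + 1600·1700) / (Q + 1600) = 180
→ Q = 1600·(1700 − 180)/(180 − 26.00) = 15790 L/s.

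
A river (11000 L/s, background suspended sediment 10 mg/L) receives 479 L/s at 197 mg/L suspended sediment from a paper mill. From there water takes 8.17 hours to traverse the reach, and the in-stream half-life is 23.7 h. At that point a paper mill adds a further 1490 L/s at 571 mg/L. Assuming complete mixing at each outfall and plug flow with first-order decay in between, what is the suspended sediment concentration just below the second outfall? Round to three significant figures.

After mixing, C = (11000·10.00 + 479.0·197.0) / 11480 = 204400/11480 = 17.80 mg/L; combined flow 11480 L/s.
Half-life 23.7 h → k = ln 2 / 23.7 = 0.02925 h⁻¹ = 0.7019 d⁻¹.
Applying C = C₀e^(−kt): 17.80 × 0.7875 = 14.02 mg/L.
At the second outfall, C = (11480·14.02 + 1490·571.0) / (11480 + 1490) = 78.01 mg/L.

78.0 mg/L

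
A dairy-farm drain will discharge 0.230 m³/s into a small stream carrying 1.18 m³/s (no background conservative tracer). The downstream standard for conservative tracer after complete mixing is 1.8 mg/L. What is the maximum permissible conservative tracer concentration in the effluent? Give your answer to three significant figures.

11.0 mg/L

At the limit, (Qr·Cr + Qe·Cₑ)/(Qr + Qe) = 1.8:
Cₑ = (1.410·1.8 − 1.180·0) / 0.2300 = 11.03 mg/L.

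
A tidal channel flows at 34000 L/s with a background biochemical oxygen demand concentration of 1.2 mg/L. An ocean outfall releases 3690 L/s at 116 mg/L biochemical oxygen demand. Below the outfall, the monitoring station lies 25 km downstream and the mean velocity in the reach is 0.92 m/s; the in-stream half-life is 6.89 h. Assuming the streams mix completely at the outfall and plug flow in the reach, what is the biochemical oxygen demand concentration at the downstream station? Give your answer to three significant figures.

After mixing, C = (34000·1.200 + 3690·116.0) / 37690 = 468800/37690 = 12.44 mg/L.
Travel time t = 25·1000 / 0.92 = 27170 s = 7.548 h.
Half-life 6.89 h → k = ln 2 / 6.89 = 0.1006 h⁻¹ = 2.414 d⁻¹.
Decay over the reach: 12.44·exp(−kt) = 12.44·0.4680 = 5.821 mg/L.

5.82 mg/L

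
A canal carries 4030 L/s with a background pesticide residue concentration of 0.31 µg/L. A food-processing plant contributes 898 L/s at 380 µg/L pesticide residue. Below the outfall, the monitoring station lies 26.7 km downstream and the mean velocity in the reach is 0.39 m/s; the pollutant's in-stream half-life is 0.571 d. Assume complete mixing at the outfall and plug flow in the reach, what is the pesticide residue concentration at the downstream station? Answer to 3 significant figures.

Mixed concentration C = ΣQC/ΣQ = (4030·0.3100 + 898.0·380.0) / 4928 = 342500/4928 = 69.50 µg/L.
Travel time t = 26.7·1000 / 0.39 = 68460 s = 19.02 h.
Half-life 0.571 d → k = ln 2 / 0.571 = 1.214 d⁻¹.
First-order decay: C = 69.50·exp(−k·t) = 69.50·0.3822 = 26.56 µg/L.

26.6 µg/L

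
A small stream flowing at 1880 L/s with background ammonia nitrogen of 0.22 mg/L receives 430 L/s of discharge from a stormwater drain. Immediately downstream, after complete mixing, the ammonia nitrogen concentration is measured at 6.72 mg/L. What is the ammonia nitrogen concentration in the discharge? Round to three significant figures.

Mass balance: 1880·0.2200 + 430.0·Cₑ = 2310·6.720
→ Cₑ = (2310·6.720 − 1880·0.2200) / 430.0 = 35.14 mg/L.

35.1 mg/L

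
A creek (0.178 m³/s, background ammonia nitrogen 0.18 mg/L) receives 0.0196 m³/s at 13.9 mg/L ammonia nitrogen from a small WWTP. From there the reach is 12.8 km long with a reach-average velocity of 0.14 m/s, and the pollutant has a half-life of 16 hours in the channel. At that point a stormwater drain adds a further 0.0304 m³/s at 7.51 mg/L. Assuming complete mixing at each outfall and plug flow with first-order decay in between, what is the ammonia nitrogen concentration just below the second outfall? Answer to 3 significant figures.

Flow-weighted average: C = (0.1780·0.1800 + 0.01960·13.90) / 0.1976 = 0.3045/0.1976 = 1.541 mg/L; combined flow 0.1976 m³/s.
Travel time t = 12.8·1000 / 0.14 = 91430 s = 25.40 h.
Half-life 16 h → k = ln 2 / 16 = 0.04332 h⁻¹ = 1.040 d⁻¹.
Decay over the reach: 1.541·exp(−kt) = 1.541·0.3328 = 0.5128 mg/L.
At the second outfall, C = (0.1976·0.5128 + 0.03040·7.510) / (0.1976 + 0.03040) = 1.446 mg/L.

1.45 mg/L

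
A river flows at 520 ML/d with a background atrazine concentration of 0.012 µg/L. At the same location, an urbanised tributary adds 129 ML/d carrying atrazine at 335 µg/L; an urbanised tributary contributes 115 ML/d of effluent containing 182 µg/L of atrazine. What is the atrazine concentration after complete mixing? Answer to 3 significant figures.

84.0 µg/L

Mass balance: C = (520.0·0.01200 + 129.0·335.0 + 115.0·182.0) / 764.0 = 64150/764.0 = 83.97 µg/L.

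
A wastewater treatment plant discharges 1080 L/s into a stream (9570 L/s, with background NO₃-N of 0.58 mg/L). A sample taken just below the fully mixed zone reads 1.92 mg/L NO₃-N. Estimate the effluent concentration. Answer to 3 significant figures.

13.8 mg/L

Mass balance: 9570·0.5800 + 1080·Cₑ = 10650·1.920
→ Cₑ = (10650·1.920 − 9570·0.5800) / 1080 = 13.79 mg/L.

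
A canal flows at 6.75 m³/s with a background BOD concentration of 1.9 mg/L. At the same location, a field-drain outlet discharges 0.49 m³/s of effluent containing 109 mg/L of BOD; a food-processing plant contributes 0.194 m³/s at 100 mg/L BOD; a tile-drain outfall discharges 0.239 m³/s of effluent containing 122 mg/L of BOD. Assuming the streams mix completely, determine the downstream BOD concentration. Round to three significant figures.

15.0 mg/L

Mixed concentration C = ΣQC/ΣQ = (6.750·1.900 + 0.4900·109.0 + 0.1940·100.0 + 0.2390·122.0) / 7.673 = 114.8/7.673 = 14.96 mg/L.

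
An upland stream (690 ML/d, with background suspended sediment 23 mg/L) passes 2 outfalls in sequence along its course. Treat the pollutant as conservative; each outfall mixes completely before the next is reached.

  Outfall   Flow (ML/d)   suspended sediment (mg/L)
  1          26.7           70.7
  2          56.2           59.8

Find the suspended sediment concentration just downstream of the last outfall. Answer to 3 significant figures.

27.3 mg/L

Below outfall 1: Q → 716.7 ML/d, C = (690.0·23.00 + 26.70·70.70)/716.7 = 24.78 mg/L.
Below outfall 2: Q → 772.9 ML/d, C = (716.7·24.78 + 56.20·59.80)/772.9 = 27.32 mg/L.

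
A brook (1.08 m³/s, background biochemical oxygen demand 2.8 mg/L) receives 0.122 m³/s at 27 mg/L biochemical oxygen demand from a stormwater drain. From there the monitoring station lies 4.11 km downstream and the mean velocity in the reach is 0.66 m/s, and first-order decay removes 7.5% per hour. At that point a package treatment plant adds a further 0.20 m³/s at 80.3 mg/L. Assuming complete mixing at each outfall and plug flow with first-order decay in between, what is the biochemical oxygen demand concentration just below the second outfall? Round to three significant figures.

15.4 mg/L

Mass balance: C = (1.080·2.800 + 0.1220·27.00) / 1.202 = 6.318/1.202 = 5.256 mg/L; combined flow 1.202 m³/s.
Travel time t = 4.11·1000 / 0.66 = 6227 s = 1.730 h.
7.5%/h lost → k = −ln(1 − 0.075) = 0.07796 h⁻¹.
Decay over the reach: 5.256·exp(−kt) = 5.256·0.8738 = 4.593 mg/L.
Second outfall: C = (1.202·4.593 + 0.2000·80.30)/1.402 = 15.39 mg/L.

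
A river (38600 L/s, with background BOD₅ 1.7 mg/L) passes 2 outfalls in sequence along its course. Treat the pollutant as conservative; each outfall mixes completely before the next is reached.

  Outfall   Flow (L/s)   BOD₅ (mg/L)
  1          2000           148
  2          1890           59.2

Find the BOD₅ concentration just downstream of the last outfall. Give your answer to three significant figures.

After outfall 1: Q = 38600 + 2000 = 40600 L/s; C = (38600·1.700 + 2000·148.0)/40600 = 8.907 mg/L.
After outfall 2: Q = 40600 + 1890 = 42490 L/s; C = (40600·8.907 + 1890·59.20)/42490 = 11.14 mg/L.

11.1 mg/L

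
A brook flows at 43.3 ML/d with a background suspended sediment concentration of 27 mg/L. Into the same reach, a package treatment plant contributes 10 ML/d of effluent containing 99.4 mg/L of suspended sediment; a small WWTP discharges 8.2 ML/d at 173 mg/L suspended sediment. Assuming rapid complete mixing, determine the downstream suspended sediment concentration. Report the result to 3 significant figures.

58.2 mg/L

Mixed concentration C = ΣQC/ΣQ = (43.30·27.00 + 10.00·99.40 + 8.200·173.0) / 61.50 = 3582/61.50 = 58.24 mg/L.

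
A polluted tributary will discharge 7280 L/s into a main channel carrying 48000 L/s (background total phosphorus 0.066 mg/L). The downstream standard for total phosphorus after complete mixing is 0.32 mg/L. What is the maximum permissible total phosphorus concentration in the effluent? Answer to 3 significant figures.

1.99 mg/L

At the limit, (Qr·Cr + Qe·Cₑ)/(Qr + Qe) = 0.32:
Cₑ = (55280·0.32 − 48000·0.06600) / 7280 = 1.995 mg/L.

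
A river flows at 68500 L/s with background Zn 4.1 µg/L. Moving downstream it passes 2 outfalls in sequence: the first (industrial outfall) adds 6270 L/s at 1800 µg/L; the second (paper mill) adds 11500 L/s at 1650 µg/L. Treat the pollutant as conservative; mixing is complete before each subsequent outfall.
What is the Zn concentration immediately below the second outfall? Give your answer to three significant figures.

354 µg/L

After outfall 1: Q = 68500 + 6270 = 74770 L/s; C = (68500·4.100 + 6270·1800)/74770 = 154.7 µg/L.
After outfall 2: Q = 74770 + 11500 = 86270 L/s; C = (74770·154.7 + 11500·1650)/86270 = 354.0 µg/L.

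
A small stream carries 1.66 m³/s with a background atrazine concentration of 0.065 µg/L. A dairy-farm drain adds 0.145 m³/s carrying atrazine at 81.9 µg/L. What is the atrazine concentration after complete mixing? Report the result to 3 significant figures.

Mixed concentration C = ΣQC/ΣQ = (1.660·0.06500 + 0.1450·81.90) / 1.805 = 11.98/1.805 = 6.639 µg/L.

6.64 µg/L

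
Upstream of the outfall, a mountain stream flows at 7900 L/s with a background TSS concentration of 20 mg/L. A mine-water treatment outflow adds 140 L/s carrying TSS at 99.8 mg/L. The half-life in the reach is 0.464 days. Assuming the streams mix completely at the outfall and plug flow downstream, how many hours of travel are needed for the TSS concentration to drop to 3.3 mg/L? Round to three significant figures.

30.0 h

Mass balance: C = (7900·20.00 + 140.0·99.80) / 8040 = 172000/8040 = 21.39 mg/L.
Half-life 0.464 d → k = ln 2 / 0.464 = 1.494 d⁻¹.
21.39·exp(−k·t) = 3.3 → t = ln(21.39/3.3)/k = 108100 s = 30.03 h.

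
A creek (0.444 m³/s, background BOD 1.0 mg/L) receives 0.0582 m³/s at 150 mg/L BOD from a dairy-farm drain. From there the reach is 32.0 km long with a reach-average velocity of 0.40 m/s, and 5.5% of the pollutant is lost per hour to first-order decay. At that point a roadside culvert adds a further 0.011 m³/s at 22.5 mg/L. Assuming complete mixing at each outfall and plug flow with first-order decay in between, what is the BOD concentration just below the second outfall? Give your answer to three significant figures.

5.57 mg/L

Mixed concentration C = ΣQC/ΣQ = (0.4440·1.000 + 0.05820·150.0) / 0.5022 = 9.174/0.5022 = 18.27 mg/L; combined flow 0.5022 m³/s.
Travel time t = 32.0·1000 / 0.40 = 80000 s = 22.22 h.
5.5%/h lost → k = −ln(1 − 0.055) = 0.05657 h⁻¹.
Decay over the reach: 18.27·exp(−kt) = 18.27·0.2845 = 5.197 mg/L.
Second outfall: C = (0.5022·5.197 + 0.01100·22.50)/0.5132 = 5.568 mg/L.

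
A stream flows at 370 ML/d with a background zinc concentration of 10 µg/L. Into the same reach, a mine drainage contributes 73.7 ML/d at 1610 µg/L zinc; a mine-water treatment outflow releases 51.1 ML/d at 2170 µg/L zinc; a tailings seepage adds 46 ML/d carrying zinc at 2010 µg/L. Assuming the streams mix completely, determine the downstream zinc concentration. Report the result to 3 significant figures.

Flow-weighted average: C = (370.0·10.00 + 73.70·1610 + 51.10·2170 + 46.00·2010) / 540.8 = 325700/540.8 = 602.3 µg/L.

602 µg/L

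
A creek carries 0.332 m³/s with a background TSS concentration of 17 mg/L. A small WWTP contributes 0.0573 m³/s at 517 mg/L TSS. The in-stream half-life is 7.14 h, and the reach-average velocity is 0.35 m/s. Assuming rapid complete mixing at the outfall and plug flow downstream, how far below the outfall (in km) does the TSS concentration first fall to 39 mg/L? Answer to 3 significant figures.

10.9 km

Mass balance: C = (0.3320·17.00 + 0.05730·517.0) / 0.3893 = 35.27/0.3893 = 90.59 mg/L.
Half-life 7.14 h → k = ln 2 / 7.14 = 0.09708 h⁻¹ = 2.330 d⁻¹.
Set 90.59·exp(−k·t) = 39 → t = ln(90.59/39)/k = 31250 s = 8.682 h.
Distance = v·t = 0.35·31250 = 10940 m = 10.94 km.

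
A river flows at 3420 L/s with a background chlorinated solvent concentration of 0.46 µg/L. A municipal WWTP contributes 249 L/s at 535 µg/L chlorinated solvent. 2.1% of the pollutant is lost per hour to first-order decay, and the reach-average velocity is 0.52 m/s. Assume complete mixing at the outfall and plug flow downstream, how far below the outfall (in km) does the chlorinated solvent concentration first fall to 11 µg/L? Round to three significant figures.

106 km

Mixed concentration C = ΣQC/ΣQ = (3420·0.4600 + 249.0·535.0) / 3669 = 134800/3669 = 36.74 µg/L.
2.1%/h lost → k = −ln(1 − 0.021) = 0.02122 h⁻¹.
Set 36.74·exp(−k·t) = 11 → t = ln(36.74/11)/k = 204500 s = 56.82 h.
Distance = v·t = 0.52·204500 = 106400 m = 106.4 km.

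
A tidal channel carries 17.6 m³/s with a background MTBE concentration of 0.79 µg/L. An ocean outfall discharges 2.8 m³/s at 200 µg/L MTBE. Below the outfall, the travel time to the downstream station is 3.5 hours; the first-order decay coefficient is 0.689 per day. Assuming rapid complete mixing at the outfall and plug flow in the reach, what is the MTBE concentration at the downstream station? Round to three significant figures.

25.4 µg/L

Mixed concentration C = ΣQC/ΣQ = (17.60·0.7900 + 2.800·200.0) / 20.40 = 573.9/20.40 = 28.13 µg/L.
Applying C = C₀e^(−kt): 28.13 × 0.9044 = 25.44 µg/L.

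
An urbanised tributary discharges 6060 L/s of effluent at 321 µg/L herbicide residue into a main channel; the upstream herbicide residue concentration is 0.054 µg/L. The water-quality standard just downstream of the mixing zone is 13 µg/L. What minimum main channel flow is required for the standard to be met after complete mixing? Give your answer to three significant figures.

Set C_mix = 13: (Q·0.05400 + 6060·321.0) / (Q + 6060) = 13
→ Q = 6060·(321.0 − 13)/(13 − 0.05400) = 144200 L/s.

144000 L/s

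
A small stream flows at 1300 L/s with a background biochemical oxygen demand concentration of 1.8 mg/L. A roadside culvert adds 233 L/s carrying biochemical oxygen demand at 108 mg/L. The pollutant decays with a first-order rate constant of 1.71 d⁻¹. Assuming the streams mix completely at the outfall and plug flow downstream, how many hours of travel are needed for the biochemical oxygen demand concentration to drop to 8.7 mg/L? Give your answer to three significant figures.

10.2 h

Flow-weighted average: C = (1300·1.800 + 233.0·108.0) / 1533 = 27500/1533 = 17.94 mg/L.
17.94·exp(−k·t) = 8.7 → t = ln(17.94/8.7)/k = 36570 s = 10.16 h.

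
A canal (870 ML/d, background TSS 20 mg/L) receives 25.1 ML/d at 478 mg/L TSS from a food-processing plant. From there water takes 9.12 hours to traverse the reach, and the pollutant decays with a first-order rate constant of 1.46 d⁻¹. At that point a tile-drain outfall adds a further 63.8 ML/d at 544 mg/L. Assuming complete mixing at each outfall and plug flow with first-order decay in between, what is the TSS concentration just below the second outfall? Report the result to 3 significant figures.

Conservation of mass: C = (870.0·20.00 + 25.10·478.0) / 895.1 = 29400/895.1 = 32.84 mg/L; combined flow 895.1 ML/d.
Decay over the reach: 32.84·exp(−kt) = 32.84·0.5742 = 18.86 mg/L.
Second outfall: C = (895.1·18.86 + 63.80·544.0)/958.9 = 53.80 mg/L.

53.8 mg/L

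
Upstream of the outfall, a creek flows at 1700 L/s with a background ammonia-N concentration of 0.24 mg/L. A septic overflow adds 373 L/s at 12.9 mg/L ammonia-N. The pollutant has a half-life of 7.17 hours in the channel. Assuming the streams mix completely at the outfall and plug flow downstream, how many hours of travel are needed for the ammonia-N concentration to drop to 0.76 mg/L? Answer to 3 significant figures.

12.4 h

Conservation of mass: C = (1700·0.2400 + 373.0·12.90) / 2073 = 5220/2073 = 2.518 mg/L.
Half-life 7.17 h → k = ln 2 / 7.17 = 0.09667 h⁻¹ = 2.320 d⁻¹.
2.518·exp(−k·t) = 0.76 → t = ln(2.518/0.76)/k = 44610 s = 12.39 h.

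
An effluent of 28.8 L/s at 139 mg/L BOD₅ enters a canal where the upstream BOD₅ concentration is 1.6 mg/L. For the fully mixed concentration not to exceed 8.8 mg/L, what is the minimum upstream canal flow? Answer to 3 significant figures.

Set C_mix = 8.8: (Q·1.600 + 28.80·139.0) / (Q + 28.80) = 8.8
→ Q = 28.80·(139.0 − 8.8)/(8.8 − 1.600) = 520.8 L/s.

521 L/s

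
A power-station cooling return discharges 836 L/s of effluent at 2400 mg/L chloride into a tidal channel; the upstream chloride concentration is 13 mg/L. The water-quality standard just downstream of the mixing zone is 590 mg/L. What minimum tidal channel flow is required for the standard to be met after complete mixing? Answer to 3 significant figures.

2620 L/s

Set C_mix = 590: (Q·13.00 + 836.0·2400) / (Q + 836.0) = 590
→ Q = 836.0·(2400 − 590)/(590 − 13.00) = 2622 L/s.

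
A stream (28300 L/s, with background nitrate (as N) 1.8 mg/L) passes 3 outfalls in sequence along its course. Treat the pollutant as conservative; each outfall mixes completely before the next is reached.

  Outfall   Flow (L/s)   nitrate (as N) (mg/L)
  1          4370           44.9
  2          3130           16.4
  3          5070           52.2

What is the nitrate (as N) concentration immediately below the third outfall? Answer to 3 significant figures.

Below outfall 1: Q → 32670 L/s, C = (28300·1.800 + 4370·44.90)/32670 = 7.565 mg/L.
Below outfall 2: Q → 35800 L/s, C = (32670·7.565 + 3130·16.40)/35800 = 8.338 mg/L.
Below outfall 3: Q → 40870 L/s, C = (35800·8.338 + 5070·52.20)/40870 = 13.78 mg/L.

13.8 mg/L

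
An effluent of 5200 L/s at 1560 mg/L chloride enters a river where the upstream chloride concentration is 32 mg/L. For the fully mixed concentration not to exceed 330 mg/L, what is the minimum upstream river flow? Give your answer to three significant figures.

21500 L/s

Set C_mix = 330: (Q·32.00 + 5200·1560) / (Q + 5200) = 330
→ Q = 5200·(1560 − 330)/(330 − 32.00) = 21460 L/s.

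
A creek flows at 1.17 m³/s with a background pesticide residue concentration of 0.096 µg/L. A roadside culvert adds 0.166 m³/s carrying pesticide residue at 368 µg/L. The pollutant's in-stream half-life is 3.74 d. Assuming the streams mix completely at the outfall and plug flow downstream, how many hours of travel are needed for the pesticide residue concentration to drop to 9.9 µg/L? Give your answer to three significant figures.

198 h

After mixing, C = (1.170·0.09600 + 0.1660·368.0) / 1.336 = 61.20/1.336 = 45.81 µg/L.
Half-life 3.74 d → k = ln 2 / 3.74 = 0.1853 d⁻¹.
45.81·exp(−k·t) = 9.9 → t = ln(45.81/9.9)/k = 714200 s = 198.4 h.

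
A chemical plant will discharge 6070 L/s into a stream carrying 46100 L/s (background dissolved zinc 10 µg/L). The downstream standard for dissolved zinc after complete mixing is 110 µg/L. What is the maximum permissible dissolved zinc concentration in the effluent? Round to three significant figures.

869 µg/L

At the limit, (Qr·Cr + Qe·Cₑ)/(Qr + Qe) = 110:
Cₑ = (52170·110 − 46100·10.00) / 6070 = 869.5 µg/L.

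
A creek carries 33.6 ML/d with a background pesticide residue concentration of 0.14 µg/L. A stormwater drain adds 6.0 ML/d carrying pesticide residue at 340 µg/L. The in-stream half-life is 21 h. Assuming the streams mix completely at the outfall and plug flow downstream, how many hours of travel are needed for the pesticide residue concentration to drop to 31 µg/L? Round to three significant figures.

Flow-weighted average: C = (33.60·0.1400 + 6.000·340.0) / 39.60 = 2045/39.60 = 51.63 µg/L.
Half-life 21 h → k = ln 2 / 21 = 0.03301 h⁻¹ = 0.7922 d⁻¹.
51.63·exp(−k·t) = 31 → t = ln(51.63/31)/k = 55650 s = 15.46 h.

15.5 h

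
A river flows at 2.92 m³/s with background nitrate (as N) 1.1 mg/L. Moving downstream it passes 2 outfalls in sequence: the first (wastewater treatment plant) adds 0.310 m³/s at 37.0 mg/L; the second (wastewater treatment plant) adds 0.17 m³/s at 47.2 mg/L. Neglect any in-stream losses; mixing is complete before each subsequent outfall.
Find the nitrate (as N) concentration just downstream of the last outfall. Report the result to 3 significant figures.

6.68 mg/L

Below outfall 1: Q → 3.230 m³/s, C = (2.920·1.100 + 0.3100·37.00)/3.230 = 4.546 mg/L.
Below outfall 2: Q → 3.400 m³/s, C = (3.230·4.546 + 0.1700·47.20)/3.400 = 6.678 mg/L.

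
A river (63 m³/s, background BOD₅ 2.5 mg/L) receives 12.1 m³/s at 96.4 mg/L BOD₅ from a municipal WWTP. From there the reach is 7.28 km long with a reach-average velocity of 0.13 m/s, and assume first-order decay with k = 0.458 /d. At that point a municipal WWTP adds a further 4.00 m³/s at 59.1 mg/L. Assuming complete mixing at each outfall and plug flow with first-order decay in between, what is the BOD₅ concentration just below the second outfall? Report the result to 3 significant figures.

15.4 mg/L

Mass balance: C = (63.00·2.500 + 12.10·96.40) / 75.10 = 1324/75.10 = 17.63 mg/L; combined flow 75.10 m³/s.
Travel time t = 7.28·1000 / 0.13 = 56000 s = 15.56 h.
Applying C = C₀e^(−kt): 17.63 × 0.7432 = 13.10 mg/L.
At the second outfall, C = (75.10·13.10 + 4.000·59.10) / (75.10 + 4.000) = 15.43 mg/L.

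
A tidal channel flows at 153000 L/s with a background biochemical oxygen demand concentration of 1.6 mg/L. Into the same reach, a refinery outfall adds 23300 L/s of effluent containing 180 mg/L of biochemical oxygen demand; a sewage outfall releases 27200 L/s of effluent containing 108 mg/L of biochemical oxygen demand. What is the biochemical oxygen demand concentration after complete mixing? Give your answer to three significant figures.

Conservation of mass: C = (153000·1.600 + 23300·180.0 + 27200·108.0) / 203500 = 7376000/203500 = 36.25 mg/L.

36.2 mg/L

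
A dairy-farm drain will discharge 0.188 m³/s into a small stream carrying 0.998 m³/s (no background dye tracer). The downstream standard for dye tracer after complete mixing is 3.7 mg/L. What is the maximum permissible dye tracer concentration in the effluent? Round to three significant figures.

23.3 mg/L

At the limit, (Qr·Cr + Qe·Cₑ)/(Qr + Qe) = 3.7:
Cₑ = (1.186·3.7 − 0.9980·0) / 0.1880 = 23.34 mg/L.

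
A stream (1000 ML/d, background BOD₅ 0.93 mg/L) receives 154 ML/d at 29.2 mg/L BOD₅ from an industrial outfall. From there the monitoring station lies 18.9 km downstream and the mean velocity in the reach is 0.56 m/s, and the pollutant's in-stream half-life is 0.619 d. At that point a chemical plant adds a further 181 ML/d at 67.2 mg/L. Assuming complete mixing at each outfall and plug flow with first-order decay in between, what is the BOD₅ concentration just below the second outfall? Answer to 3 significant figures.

11.7 mg/L

Mixed concentration C = ΣQC/ΣQ = (1000·0.9300 + 154.0·29.20) / 1154 = 5427/1154 = 4.703 mg/L; combined flow 1154 ML/d.
Travel time t = 18.9·1000 / 0.56 = 33750 s = 9.375 h.
Half-life 0.619 d → k = ln 2 / 0.619 = 1.120 d⁻¹.
First-order decay: C = 4.703·exp(−k·t) = 4.703·0.6457 = 3.036 mg/L.
Second outfall: C = (1154·3.036 + 181.0·67.20)/1335 = 11.74 mg/L.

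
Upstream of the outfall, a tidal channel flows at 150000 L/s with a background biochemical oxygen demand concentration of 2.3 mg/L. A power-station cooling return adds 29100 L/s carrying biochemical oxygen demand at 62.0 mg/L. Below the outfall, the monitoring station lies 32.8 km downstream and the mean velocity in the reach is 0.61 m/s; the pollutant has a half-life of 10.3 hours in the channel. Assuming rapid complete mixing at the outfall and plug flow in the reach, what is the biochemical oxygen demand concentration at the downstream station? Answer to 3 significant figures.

4.39 mg/L

Conservation of mass: C = (150000·2.300 + 29100·62.00) / 179100 = 2149000/179100 = 12.00 mg/L.
Travel time t = 32.8·1000 / 0.61 = 53770 s = 14.94 h.
Half-life 10.3 h → k = ln 2 / 10.3 = 0.06730 h⁻¹ = 1.615 d⁻¹.
Decay over the reach: 12.00·exp(−kt) = 12.00·0.3660 = 4.392 mg/L.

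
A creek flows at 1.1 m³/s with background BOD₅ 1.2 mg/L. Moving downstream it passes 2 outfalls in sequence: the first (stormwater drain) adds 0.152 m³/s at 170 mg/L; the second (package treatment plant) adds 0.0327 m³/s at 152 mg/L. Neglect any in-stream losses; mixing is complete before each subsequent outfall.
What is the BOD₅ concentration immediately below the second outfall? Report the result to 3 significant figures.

25.0 mg/L

Outfall 1: combined Q = 1.252 m³/s; C = (1.100·1.200 + 0.1520·170.0)/1.252 = 21.69 mg/L.
Outfall 2: combined Q = 1.285 m³/s; C = (1.252·21.69 + 0.03270·152.0)/1.285 = 25.01 mg/L.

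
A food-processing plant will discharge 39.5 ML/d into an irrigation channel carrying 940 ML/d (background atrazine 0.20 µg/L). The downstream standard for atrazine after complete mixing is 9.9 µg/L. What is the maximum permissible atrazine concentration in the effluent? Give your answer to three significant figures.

At the limit, (Qr·Cr + Qe·Cₑ)/(Qr + Qe) = 9.9:
Cₑ = (979.5·9.9 − 940.0·0.2000) / 39.50 = 240.7 µg/L.

241 µg/L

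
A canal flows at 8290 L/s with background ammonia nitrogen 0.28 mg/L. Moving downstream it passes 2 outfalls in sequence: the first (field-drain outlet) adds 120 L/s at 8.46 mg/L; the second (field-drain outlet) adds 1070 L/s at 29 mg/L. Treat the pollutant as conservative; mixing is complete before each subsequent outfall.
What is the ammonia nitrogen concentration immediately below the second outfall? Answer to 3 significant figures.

3.63 mg/L

Below outfall 1: Q → 8410 L/s, C = (8290·0.2800 + 120.0·8.460)/8410 = 0.3967 mg/L.
Below outfall 2: Q → 9480 L/s, C = (8410·0.3967 + 1070·29.00)/9480 = 3.625 mg/L.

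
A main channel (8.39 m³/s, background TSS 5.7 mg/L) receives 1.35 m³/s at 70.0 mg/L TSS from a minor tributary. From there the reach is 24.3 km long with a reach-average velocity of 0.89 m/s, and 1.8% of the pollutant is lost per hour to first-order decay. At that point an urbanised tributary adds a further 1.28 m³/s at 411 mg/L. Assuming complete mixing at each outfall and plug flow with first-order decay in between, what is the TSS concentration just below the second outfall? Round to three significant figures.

59.0 mg/L

After mixing, C = (8.390·5.700 + 1.350·70.00) / 9.740 = 142.3/9.740 = 14.61 mg/L; combined flow 9.740 m³/s.
Travel time t = 24.3·1000 / 0.89 = 27300 s = 7.584 h.
1.8%/h lost → k = −ln(1 − 0.018) = 0.01816 h⁻¹.
After decay, C = 14.61 × e^(−kt) = 14.61 × 0.8713 = 12.73 mg/L.
Second outfall: C = (9.740·12.73 + 1.280·411.0)/11.02 = 58.99 mg/L.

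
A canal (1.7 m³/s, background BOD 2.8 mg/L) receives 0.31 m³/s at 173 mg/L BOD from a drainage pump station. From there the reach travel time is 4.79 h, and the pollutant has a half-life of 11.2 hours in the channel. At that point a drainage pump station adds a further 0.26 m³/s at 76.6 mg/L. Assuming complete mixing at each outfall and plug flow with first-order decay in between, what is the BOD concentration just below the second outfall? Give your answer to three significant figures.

27.9 mg/L

Conservation of mass: C = (1.700·2.800 + 0.3100·173.0) / 2.010 = 58.39/2.010 = 29.05 mg/L; combined flow 2.010 m³/s.
Half-life 11.2 h → k = ln 2 / 11.2 = 0.06189 h⁻¹ = 1.485 d⁻¹.
Applying C = C₀e^(−kt): 29.05 × 0.7435 = 21.60 mg/L.
Second outfall: C = (2.010·21.60 + 0.2600·76.60)/2.270 = 27.90 mg/L.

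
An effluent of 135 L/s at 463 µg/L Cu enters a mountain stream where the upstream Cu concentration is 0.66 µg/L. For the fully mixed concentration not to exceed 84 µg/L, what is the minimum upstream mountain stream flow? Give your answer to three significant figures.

Set C_mix = 84: (Q·0.6600 + 135.0·463.0) / (Q + 135.0) = 84
→ Q = 135.0·(463.0 − 84)/(84 − 0.6600) = 613.9 L/s.

614 L/s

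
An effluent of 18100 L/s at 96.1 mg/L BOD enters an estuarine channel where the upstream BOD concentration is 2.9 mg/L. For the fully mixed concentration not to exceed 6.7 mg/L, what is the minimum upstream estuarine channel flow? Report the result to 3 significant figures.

426000 L/s

Set C_mix = 6.7: (Q·2.900 + 18100·96.10) / (Q + 18100) = 6.7
→ Q = 18100·(96.10 − 6.7)/(6.7 − 2.900) = 425800 L/s.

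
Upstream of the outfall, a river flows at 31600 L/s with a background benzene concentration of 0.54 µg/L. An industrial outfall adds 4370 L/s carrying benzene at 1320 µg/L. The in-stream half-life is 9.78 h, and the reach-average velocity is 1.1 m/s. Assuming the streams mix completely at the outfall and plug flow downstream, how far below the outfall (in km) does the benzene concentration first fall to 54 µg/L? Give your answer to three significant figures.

61.0 km

After mixing, C = (31600·0.5400 + 4370·1320) / 35970 = 5785000/35970 = 160.8 µg/L.
Half-life 9.78 h → k = ln 2 / 9.78 = 0.07087 h⁻¹ = 1.701 d⁻¹.
Set 160.8·exp(−k·t) = 54 → t = ln(160.8/54)/k = 55440 s = 15.40 h.
Distance = v·t = 1.1·55440 = 60980 m = 60.98 km.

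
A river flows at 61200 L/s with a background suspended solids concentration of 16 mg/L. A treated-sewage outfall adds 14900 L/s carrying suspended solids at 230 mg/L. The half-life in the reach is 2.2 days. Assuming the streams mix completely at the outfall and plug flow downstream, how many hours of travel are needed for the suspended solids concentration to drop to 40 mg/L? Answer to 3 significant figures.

Flow-weighted average: C = (61200·16.00 + 14900·230.0) / 76100 = 4406000/76100 = 57.90 mg/L.
Half-life 2.2 d → k = ln 2 / 2.2 = 0.3151 d⁻¹.
57.90·exp(−k·t) = 40 → t = ln(57.90/40)/k = 101400 s = 28.17 h.

28.2 h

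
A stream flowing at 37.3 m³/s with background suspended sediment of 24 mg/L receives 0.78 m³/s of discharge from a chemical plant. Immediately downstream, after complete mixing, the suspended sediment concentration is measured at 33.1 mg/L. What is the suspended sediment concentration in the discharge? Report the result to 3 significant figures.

468 mg/L

Mass balance: 37.30·24.00 + 0.7800·Cₑ = 38.08·33.10
→ Cₑ = (38.08·33.10 − 37.30·24.00) / 0.7800 = 468.3 mg/L.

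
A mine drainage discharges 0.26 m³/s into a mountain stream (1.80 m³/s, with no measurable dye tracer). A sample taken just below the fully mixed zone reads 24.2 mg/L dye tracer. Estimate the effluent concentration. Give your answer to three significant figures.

192 mg/L

Mass balance: 1.800·0 + 0.2600·Cₑ = 2.060·24.20
→ Cₑ = (2.060·24.20 − 1.800·0) / 0.2600 = 191.7 mg/L.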